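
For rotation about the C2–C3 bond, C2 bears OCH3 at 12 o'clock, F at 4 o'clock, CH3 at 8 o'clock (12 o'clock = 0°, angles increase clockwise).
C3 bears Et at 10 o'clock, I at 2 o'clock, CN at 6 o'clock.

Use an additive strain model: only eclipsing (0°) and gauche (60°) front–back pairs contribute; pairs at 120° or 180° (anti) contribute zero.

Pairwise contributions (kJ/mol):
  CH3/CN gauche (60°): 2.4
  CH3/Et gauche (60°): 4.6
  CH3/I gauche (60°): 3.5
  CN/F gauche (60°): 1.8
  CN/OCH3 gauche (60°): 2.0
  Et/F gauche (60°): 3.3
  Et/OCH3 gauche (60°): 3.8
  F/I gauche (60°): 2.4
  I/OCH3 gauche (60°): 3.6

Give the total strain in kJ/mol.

18.6 kJ/mol

This conformer (staggered): OCH3(0°)/Et(300°) gauche 3.8; OCH3(0°)/I(60°) gauche 3.6; F(120°)/I(60°) gauche 2.4; F(120°)/CN(180°) gauche 1.8; CH3(240°)/Et(300°) gauche 4.6; CH3(240°)/CN(180°) gauche 2.4 → 18.6 kJ/mol.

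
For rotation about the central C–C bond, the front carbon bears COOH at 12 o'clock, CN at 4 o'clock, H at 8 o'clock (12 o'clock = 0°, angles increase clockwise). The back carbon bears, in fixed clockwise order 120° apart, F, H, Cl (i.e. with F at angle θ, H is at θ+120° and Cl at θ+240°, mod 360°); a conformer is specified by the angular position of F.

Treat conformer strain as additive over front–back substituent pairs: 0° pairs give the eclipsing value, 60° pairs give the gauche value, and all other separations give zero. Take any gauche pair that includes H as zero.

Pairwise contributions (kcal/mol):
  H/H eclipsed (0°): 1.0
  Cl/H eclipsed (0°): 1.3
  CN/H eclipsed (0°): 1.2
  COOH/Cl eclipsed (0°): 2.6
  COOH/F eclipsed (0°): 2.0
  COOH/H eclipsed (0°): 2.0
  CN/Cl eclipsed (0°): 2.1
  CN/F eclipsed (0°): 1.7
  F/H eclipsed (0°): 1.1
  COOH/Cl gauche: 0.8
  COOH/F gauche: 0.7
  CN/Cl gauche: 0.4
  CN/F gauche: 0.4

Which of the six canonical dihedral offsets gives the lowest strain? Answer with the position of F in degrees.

300°

F at 0° (eclipsed): COOH–F eclipsed, CN–H eclipsed, H–Cl eclipsed; 2.0 + 1.2 + 1.3 = 4.5 kcal/mol.
F at 60° (staggered): COOH–F gauche, COOH–Cl gauche, CN–F gauche; 0.7 + 0.8 + 0.4 = 1.9 kcal/mol.
F at 120° (eclipsed): COOH–Cl eclipsed, CN–F eclipsed, H–H eclipsed; 2.6 + 1.7 + 1.0 = 5.3 kcal/mol.
F at 180° (staggered): COOH–Cl gauche, CN–F gauche, CN–Cl gauche; 0.8 + 0.4 + 0.4 = 1.6 kcal/mol.
F at 240° (eclipsed): COOH–H eclipsed, CN–Cl eclipsed, H–F eclipsed; 2.0 + 2.1 + 1.1 = 5.2 kcal/mol.
F at 300° (staggered): COOH–F gauche, CN–Cl gauche; 0.7 + 0.4 = 1.1 kcal/mol.
The minimum (1.1 kcal/mol) occurs with F at 300°.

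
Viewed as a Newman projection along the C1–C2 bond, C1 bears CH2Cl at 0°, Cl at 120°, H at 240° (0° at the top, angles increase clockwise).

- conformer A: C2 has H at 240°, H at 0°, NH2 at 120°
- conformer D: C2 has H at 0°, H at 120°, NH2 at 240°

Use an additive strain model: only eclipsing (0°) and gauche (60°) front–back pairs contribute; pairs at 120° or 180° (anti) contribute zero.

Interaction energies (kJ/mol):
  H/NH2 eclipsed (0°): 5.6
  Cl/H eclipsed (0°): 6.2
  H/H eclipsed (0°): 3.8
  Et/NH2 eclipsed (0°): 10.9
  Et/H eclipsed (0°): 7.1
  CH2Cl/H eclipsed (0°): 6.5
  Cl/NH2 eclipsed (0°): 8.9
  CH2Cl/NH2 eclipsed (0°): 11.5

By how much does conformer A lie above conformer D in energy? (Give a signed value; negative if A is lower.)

+0.9 kJ/mol

A (eclipsed): CH2Cl(0°)/H(0°) eclipsed 6.5; Cl(120°)/NH2(120°) eclipsed 8.9; H(240°)/H(240°) eclipsed 3.8 → 19.2 kJ/mol.
D (eclipsed): CH2Cl(0°)/H(0°) eclipsed 6.5; Cl(120°)/H(120°) eclipsed 6.2; H(240°)/NH2(240°) eclipsed 5.6 → 18.3 kJ/mol.
E(A) − E(D) = 19.2 − 18.3 = +0.9 kJ/mol.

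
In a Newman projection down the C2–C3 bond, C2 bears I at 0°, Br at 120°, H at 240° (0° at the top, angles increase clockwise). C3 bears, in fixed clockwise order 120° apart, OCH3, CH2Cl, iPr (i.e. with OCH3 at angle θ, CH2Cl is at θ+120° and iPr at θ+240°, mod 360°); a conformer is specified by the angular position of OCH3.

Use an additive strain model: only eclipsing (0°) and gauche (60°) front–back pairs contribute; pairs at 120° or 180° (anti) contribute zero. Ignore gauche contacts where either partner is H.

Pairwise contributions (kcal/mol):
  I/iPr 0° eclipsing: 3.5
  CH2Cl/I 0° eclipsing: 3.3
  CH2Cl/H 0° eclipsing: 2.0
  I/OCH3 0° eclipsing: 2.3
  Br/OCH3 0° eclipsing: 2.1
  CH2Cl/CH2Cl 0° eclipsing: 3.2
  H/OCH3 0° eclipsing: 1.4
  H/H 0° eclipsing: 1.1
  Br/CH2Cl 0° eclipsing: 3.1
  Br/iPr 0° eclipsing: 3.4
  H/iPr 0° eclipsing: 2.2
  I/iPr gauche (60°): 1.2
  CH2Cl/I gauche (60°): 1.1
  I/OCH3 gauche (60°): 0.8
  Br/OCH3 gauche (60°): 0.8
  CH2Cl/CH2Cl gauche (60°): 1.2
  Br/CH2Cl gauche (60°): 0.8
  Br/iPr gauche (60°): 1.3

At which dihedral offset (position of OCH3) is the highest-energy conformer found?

OCH3 at 0° (eclipsed): I–OCH3 eclipsed, Br–CH2Cl eclipsed, H–iPr eclipsed; 2.3 + 3.1 + 2.2 = 7.6 kcal/mol.
OCH3 at 60° (staggered): I–OCH3 gauche, I–iPr gauche, Br–OCH3 gauche, Br–CH2Cl gauche; 0.8 + 1.2 + 0.8 + 0.8 = 3.6 kcal/mol.
OCH3 at 120° (eclipsed): I–iPr eclipsed, Br–OCH3 eclipsed, H–CH2Cl eclipsed; 3.5 + 2.1 + 2.0 = 7.6 kcal/mol.
OCH3 at 180° (staggered): I–CH2Cl gauche, I–iPr gauche, Br–OCH3 gauche, Br–iPr gauche; 1.1 + 1.2 + 0.8 + 1.3 = 4.4 kcal/mol.
OCH3 at 240° (eclipsed): I–CH2Cl eclipsed, Br–iPr eclipsed, H–OCH3 eclipsed; 3.3 + 3.4 + 1.4 = 8.1 kcal/mol.
OCH3 at 300° (staggered): I–OCH3 gauche, I–CH2Cl gauche, Br–CH2Cl gauche, Br–iPr gauche; 0.8 + 1.1 + 0.8 + 1.3 = 4.0 kcal/mol.
The maximum (8.1 kcal/mol) occurs with OCH3 at 240°.

240°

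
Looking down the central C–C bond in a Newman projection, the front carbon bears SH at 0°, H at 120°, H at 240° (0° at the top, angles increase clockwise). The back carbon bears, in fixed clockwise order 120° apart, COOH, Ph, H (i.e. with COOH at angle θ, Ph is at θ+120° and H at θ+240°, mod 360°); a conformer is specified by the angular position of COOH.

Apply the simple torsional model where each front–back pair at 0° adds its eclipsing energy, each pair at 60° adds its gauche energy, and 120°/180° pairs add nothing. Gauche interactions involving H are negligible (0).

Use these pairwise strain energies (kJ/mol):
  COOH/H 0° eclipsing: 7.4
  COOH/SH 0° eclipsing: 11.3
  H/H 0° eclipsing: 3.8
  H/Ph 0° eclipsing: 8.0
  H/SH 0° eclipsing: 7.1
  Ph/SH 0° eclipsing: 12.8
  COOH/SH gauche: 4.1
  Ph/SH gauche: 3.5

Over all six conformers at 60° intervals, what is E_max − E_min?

COOH at 0° (eclipsed): SH–COOH eclipsed, H–Ph eclipsed, H–H eclipsed; 11.3 + 8.0 + 3.8 = 23.1 kJ/mol.
COOH at 60° (staggered): SH–COOH gauche; 4.1 = 4.1 kJ/mol.
COOH at 120° (eclipsed): SH–H eclipsed, H–COOH eclipsed, H–Ph eclipsed; 7.1 + 7.4 + 8.0 = 22.5 kJ/mol.
COOH at 180° (staggered): SH–Ph gauche; 3.5 = 3.5 kJ/mol.
COOH at 240° (eclipsed): SH–Ph eclipsed, H–H eclipsed, H–COOH eclipsed; 12.8 + 3.8 + 7.4 = 24.0 kJ/mol.
COOH at 300° (staggered): SH–COOH gauche, SH–Ph gauche; 4.1 + 3.5 = 7.6 kJ/mol.
Max at 240° (24.0 kJ/mol), min at 180° (3.5 kJ/mol); barrier = 20.5 kJ/mol.

20.5 kJ/mol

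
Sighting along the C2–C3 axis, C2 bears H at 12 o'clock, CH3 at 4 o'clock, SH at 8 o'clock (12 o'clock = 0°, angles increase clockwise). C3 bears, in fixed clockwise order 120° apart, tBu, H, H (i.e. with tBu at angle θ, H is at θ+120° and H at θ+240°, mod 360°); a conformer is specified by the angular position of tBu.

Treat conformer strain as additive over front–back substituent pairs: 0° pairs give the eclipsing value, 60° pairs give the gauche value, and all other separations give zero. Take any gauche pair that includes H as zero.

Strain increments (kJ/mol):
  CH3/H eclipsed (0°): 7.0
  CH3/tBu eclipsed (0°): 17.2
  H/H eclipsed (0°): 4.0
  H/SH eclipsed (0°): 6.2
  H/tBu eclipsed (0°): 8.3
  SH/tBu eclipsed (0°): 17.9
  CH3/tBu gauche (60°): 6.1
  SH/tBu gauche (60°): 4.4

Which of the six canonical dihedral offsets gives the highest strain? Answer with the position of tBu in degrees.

240°

tBu at 0° (eclipsed): H–tBu eclipsed, CH3–H eclipsed, SH–H eclipsed; 8.3 + 7.0 + 6.2 = 21.5 kJ/mol.
tBu at 60° (staggered): CH3–tBu gauche; 6.1 = 6.1 kJ/mol.
tBu at 120° (eclipsed): H–H eclipsed, CH3–tBu eclipsed, SH–H eclipsed; 4.0 + 17.2 + 6.2 = 27.4 kJ/mol.
tBu at 180° (staggered): CH3–tBu gauche, SH–tBu gauche; 6.1 + 4.4 = 10.5 kJ/mol.
tBu at 240° (eclipsed): H–H eclipsed, CH3–H eclipsed, SH–tBu eclipsed; 4.0 + 7.0 + 17.9 = 28.9 kJ/mol.
tBu at 300° (staggered): SH–tBu gauche; 4.4 = 4.4 kJ/mol.
The maximum (28.9 kJ/mol) occurs with tBu at 240°.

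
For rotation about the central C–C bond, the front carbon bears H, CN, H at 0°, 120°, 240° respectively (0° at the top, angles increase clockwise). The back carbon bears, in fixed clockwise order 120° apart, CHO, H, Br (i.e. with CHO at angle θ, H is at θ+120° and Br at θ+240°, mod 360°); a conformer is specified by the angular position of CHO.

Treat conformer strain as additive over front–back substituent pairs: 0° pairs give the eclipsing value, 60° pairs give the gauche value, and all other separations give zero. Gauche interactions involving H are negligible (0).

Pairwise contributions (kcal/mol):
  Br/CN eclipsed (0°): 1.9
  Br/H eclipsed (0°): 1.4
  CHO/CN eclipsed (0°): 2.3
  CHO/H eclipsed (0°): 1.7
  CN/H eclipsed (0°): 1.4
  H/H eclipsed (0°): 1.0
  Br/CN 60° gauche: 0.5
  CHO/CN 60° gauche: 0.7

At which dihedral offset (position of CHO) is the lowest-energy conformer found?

CHO at 0° (eclipsed): H(0°)/CHO(0°) eclipsed 1.7; CN(120°)/H(120°) eclipsed 1.4; H(240°)/Br(240°) eclipsed 1.4 → 4.5 kcal/mol.
CHO at 60° (staggered): CN(120°)/CHO(60°) gauche 0.7 → 0.7 kcal/mol.
CHO at 120° (eclipsed): H(0°)/Br(0°) eclipsed 1.4; CN(120°)/CHO(120°) eclipsed 2.3; H(240°)/H(240°) eclipsed 1.0 → 4.7 kcal/mol.
CHO at 180° (staggered): CN(120°)/CHO(180°) gauche 0.7; CN(120°)/Br(60°) gauche 0.5 → 1.2 kcal/mol.
CHO at 240° (eclipsed): H(0°)/H(0°) eclipsed 1.0; CN(120°)/Br(120°) eclipsed 1.9; H(240°)/CHO(240°) eclipsed 1.7 → 4.6 kcal/mol.
CHO at 300° (staggered): CN(120°)/Br(180°) gauche 0.5 → 0.5 kcal/mol.
The minimum (0.5 kcal/mol) occurs with CHO at 300°.

300°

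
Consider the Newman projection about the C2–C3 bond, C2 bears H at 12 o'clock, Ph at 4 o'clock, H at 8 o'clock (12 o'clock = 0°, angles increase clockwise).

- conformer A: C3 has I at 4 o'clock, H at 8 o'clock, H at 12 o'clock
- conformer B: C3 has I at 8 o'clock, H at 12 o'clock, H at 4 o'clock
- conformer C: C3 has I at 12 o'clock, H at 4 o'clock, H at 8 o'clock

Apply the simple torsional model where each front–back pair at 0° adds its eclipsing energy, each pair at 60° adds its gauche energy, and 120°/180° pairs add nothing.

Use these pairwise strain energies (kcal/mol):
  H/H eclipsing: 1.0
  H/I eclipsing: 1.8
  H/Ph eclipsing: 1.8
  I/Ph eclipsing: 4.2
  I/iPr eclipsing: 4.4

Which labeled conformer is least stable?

A

A (eclipsed): H(0°)/H(0°) eclipsed 1.0; Ph(120°)/I(120°) eclipsed 4.2; H(240°)/H(240°) eclipsed 1.0 → 6.2 kcal/mol.
B (eclipsed): H(0°)/H(0°) eclipsed 1.0; Ph(120°)/H(120°) eclipsed 1.8; H(240°)/I(240°) eclipsed 1.8 → 4.6 kcal/mol.
C (eclipsed): H(0°)/I(0°) eclipsed 1.8; Ph(120°)/H(120°) eclipsed 1.8; H(240°)/H(240°) eclipsed 1.0 → 4.6 kcal/mol.
A has the highest total (6.2 kcal/mol).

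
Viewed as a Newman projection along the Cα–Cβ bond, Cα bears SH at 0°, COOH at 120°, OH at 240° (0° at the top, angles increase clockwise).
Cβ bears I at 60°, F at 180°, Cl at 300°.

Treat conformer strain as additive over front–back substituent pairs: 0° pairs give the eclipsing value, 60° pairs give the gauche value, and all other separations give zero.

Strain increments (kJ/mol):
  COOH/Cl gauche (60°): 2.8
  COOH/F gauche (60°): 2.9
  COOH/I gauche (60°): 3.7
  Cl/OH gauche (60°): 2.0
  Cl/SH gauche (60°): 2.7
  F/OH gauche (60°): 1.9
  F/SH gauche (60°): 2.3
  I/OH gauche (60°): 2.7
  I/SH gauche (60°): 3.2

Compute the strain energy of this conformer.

16.4 kJ/mol

This conformer is staggered. SH at 0° is gauche with I at 60° (3.2); SH at 0° is gauche with Cl at 300° (2.7); COOH at 120° is gauche with I at 60° (3.7); COOH at 120° is gauche with F at 180° (2.9); OH at 240° is gauche with F at 180° (1.9); OH at 240° is gauche with Cl at 300° (2.0). Total 16.4 kJ/mol.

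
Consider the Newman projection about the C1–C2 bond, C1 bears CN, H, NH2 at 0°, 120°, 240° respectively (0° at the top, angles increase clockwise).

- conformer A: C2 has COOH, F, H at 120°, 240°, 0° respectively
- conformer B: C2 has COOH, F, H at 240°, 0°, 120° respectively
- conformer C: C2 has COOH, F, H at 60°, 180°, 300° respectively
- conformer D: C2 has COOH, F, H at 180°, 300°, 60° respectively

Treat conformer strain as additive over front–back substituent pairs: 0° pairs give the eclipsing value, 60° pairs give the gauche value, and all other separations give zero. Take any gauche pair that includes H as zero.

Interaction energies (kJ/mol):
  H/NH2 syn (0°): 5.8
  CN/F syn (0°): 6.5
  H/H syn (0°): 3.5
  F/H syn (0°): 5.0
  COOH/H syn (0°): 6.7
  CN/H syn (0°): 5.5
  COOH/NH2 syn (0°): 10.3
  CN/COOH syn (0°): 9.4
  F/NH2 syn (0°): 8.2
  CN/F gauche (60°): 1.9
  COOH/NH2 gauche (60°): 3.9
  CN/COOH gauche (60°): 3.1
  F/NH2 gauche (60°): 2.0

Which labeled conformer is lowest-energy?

C

A (eclipsed): CN(0°)/H(0°) eclipsed 5.5; H(120°)/COOH(120°) eclipsed 6.7; NH2(240°)/F(240°) eclipsed 8.2 → 20.4 kJ/mol.
B (eclipsed): CN(0°)/F(0°) eclipsed 6.5; H(120°)/H(120°) eclipsed 3.5; NH2(240°)/COOH(240°) eclipsed 10.3 → 20.3 kJ/mol.
C (staggered): CN(0°)/COOH(60°) gauche 3.1; NH2(240°)/F(180°) gauche 2.0 → 5.1 kJ/mol.
D (staggered): CN(0°)/F(300°) gauche 1.9; NH2(240°)/COOH(180°) gauche 3.9; NH2(240°)/F(300°) gauche 2.0 → 7.8 kJ/mol.
C has the lowest total (5.1 kJ/mol).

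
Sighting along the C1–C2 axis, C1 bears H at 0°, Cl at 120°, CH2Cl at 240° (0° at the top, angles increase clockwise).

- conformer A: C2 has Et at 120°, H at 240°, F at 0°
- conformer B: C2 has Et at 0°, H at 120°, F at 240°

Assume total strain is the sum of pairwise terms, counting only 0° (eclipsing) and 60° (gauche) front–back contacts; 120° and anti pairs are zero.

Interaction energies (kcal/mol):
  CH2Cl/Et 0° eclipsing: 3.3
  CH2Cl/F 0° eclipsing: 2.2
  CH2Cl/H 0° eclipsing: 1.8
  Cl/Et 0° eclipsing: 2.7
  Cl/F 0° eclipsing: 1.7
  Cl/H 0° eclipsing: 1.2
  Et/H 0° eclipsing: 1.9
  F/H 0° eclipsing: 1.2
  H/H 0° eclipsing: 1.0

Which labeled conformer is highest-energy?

A

A (eclipsed): H(0°)/F(0°) eclipsed 1.2; Cl(120°)/Et(120°) eclipsed 2.7; CH2Cl(240°)/H(240°) eclipsed 1.8 → 5.7 kcal/mol.
B (eclipsed): H(0°)/Et(0°) eclipsed 1.9; Cl(120°)/H(120°) eclipsed 1.2; CH2Cl(240°)/F(240°) eclipsed 2.2 → 5.3 kcal/mol.
A has the highest total (5.7 kcal/mol).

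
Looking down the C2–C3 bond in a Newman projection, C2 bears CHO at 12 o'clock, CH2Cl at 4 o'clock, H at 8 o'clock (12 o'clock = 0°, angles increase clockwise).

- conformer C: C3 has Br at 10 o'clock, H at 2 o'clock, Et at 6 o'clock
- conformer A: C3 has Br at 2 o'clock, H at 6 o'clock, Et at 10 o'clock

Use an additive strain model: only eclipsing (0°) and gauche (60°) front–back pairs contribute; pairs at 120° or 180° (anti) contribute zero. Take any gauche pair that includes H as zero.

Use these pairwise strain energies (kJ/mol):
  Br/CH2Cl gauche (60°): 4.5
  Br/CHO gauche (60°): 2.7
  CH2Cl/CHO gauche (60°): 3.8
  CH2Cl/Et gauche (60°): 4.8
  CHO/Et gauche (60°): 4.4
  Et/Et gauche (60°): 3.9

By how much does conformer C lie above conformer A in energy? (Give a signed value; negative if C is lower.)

-4.1 kJ/mol

C (staggered): CHO(0°)/Br(300°) gauche 2.7; CH2Cl(120°)/Et(180°) gauche 4.8 → 7.5 kJ/mol.
A (staggered): CHO(0°)/Br(60°) gauche 2.7; CHO(0°)/Et(300°) gauche 4.4; CH2Cl(120°)/Br(60°) gauche 4.5 → 11.6 kJ/mol.
E(C) − E(A) = 7.5 − 11.6 = -4.1 kJ/mol.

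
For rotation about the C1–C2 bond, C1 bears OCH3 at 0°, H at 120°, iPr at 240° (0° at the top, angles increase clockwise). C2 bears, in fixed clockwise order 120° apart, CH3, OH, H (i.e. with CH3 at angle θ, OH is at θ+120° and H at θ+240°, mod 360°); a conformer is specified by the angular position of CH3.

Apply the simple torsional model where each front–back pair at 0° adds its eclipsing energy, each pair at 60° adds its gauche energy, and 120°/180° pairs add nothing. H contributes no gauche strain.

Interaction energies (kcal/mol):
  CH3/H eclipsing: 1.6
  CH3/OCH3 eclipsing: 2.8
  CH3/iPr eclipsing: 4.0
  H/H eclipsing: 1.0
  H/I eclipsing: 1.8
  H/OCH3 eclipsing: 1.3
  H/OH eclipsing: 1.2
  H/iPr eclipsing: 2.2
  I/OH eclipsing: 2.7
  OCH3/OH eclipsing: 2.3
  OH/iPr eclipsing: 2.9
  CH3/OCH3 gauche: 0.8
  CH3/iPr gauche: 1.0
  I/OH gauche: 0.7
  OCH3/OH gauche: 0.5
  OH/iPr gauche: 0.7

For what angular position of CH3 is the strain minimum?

60°

CH3 at 0° (eclipsed): OCH3(0°)/CH3(0°) eclipsed 2.8; H(120°)/OH(120°) eclipsed 1.2; iPr(240°)/H(240°) eclipsed 2.2 → 6.2 kcal/mol.
CH3 at 60° (staggered): OCH3(0°)/CH3(60°) gauche 0.8; iPr(240°)/OH(180°) gauche 0.7 → 1.5 kcal/mol.
CH3 at 120° (eclipsed): OCH3(0°)/H(0°) eclipsed 1.3; H(120°)/CH3(120°) eclipsed 1.6; iPr(240°)/OH(240°) eclipsed 2.9 → 5.8 kcal/mol.
CH3 at 180° (staggered): OCH3(0°)/OH(300°) gauche 0.5; iPr(240°)/CH3(180°) gauche 1.0; iPr(240°)/OH(300°) gauche 0.7 → 2.2 kcal/mol.
CH3 at 240° (eclipsed): OCH3(0°)/OH(0°) eclipsed 2.3; H(120°)/H(120°) eclipsed 1.0; iPr(240°)/CH3(240°) eclipsed 4.0 → 7.3 kcal/mol.
CH3 at 300° (staggered): OCH3(0°)/CH3(300°) gauche 0.8; OCH3(0°)/OH(60°) gauche 0.5; iPr(240°)/CH3(300°) gauche 1.0 → 2.3 kcal/mol.
The minimum (1.5 kcal/mol) occurs with CH3 at 60°.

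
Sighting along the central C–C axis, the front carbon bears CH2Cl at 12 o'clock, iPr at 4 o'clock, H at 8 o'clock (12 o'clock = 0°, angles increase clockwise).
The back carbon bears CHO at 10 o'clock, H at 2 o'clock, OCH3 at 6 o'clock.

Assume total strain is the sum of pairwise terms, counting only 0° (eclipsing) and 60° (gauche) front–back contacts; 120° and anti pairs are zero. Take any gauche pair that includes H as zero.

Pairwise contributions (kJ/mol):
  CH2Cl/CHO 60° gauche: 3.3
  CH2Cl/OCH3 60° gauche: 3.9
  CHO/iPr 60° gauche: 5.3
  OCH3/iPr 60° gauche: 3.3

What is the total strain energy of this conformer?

This conformer is staggered. CH2Cl at 0° is gauche with CHO at 300° (3.3); iPr at 120° is gauche with OCH3 at 180° (3.3). Total 6.6 kJ/mol.

6.6 kJ/mol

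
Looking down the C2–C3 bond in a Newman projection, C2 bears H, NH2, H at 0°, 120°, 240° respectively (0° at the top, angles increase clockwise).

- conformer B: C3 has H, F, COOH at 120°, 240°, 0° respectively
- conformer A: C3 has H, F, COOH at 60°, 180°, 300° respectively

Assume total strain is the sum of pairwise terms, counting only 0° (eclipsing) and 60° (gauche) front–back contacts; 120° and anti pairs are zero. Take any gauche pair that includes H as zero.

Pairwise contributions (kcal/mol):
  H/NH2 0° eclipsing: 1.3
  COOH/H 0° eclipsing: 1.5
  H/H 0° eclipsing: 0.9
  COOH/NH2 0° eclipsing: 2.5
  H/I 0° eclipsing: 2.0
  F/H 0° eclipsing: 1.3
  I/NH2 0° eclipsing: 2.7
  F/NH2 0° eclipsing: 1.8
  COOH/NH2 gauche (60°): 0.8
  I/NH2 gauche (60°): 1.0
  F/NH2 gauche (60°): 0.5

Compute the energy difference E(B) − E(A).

B (eclipsed): H(0°)/COOH(0°) eclipsed 1.5; NH2(120°)/H(120°) eclipsed 1.3; H(240°)/F(240°) eclipsed 1.3 → 4.1 kcal/mol.
A (staggered): NH2(120°)/F(180°) gauche 0.5 → 0.5 kcal/mol.
E(B) − E(A) = 4.1 − 0.5 = +3.6 kcal/mol.

+3.6 kcal/mol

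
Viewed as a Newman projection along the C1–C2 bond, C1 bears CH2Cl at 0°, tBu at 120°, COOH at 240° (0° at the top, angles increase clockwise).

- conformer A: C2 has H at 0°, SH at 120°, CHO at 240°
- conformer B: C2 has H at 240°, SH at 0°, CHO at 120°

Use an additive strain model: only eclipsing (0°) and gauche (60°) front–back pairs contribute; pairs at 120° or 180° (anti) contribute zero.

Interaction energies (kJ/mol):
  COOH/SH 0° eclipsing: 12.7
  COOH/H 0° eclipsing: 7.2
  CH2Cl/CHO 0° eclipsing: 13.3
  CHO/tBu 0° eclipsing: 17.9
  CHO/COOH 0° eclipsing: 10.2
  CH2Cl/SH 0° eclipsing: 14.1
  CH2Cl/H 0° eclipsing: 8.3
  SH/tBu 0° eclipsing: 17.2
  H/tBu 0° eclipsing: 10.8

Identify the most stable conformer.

A

A (eclipsed): CH2Cl–H eclipsed, tBu–SH eclipsed, COOH–CHO eclipsed; 8.3 + 17.2 + 10.2 = 35.7 kJ/mol.
B (eclipsed): CH2Cl–SH eclipsed, tBu–CHO eclipsed, COOH–H eclipsed; 14.1 + 17.9 + 7.2 = 39.2 kJ/mol.
A has the lowest total (35.7 kJ/mol).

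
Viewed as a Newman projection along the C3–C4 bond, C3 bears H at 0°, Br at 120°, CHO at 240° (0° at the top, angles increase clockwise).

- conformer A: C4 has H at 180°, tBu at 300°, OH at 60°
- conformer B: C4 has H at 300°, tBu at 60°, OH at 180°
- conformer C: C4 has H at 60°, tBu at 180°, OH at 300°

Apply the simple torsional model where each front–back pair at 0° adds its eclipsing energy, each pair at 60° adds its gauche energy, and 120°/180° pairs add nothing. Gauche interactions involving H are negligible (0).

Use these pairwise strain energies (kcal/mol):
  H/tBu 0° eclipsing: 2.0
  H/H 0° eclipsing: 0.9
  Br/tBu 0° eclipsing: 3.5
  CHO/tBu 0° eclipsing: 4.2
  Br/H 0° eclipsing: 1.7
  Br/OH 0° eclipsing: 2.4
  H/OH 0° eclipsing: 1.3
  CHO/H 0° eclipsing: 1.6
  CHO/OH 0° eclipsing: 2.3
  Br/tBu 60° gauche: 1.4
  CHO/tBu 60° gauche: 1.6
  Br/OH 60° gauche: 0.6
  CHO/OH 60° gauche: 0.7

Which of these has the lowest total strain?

A (staggered): Br(120°)/OH(60°) gauche 0.6; CHO(240°)/tBu(300°) gauche 1.6 → 2.2 kcal/mol.
B (staggered): Br(120°)/tBu(60°) gauche 1.4; Br(120°)/OH(180°) gauche 0.6; CHO(240°)/OH(180°) gauche 0.7 → 2.7 kcal/mol.
C (staggered): Br(120°)/tBu(180°) gauche 1.4; CHO(240°)/tBu(180°) gauche 1.6; CHO(240°)/OH(300°) gauche 0.7 → 3.7 kcal/mol.
A has the lowest total (2.2 kcal/mol).

A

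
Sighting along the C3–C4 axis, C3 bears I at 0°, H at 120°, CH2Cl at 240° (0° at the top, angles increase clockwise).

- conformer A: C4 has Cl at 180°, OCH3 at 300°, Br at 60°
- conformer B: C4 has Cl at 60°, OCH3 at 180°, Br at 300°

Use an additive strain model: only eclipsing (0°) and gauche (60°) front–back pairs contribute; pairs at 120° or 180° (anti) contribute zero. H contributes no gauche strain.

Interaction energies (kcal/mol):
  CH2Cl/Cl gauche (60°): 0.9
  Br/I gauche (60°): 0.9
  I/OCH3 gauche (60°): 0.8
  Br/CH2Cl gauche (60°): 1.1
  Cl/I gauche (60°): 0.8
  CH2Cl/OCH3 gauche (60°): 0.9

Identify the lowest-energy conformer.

A is staggered. I at 0° is gauche with OCH3 at 300° (0.8); I at 0° is gauche with Br at 60° (0.9); CH2Cl at 240° is gauche with Cl at 180° (0.9); CH2Cl at 240° is gauche with OCH3 at 300° (0.9). Total 3.5 kcal/mol.
B is staggered. I at 0° is gauche with Cl at 60° (0.8); I at 0° is gauche with Br at 300° (0.9); CH2Cl at 240° is gauche with OCH3 at 180° (0.9); CH2Cl at 240° is gauche with Br at 300° (1.1). Total 3.7 kcal/mol.
A has the lowest total (3.5 kcal/mol).

A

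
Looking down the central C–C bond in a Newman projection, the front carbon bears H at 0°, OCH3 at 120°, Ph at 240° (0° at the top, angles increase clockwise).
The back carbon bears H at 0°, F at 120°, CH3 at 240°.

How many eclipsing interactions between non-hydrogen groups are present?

Non-H eclipsing pairs: OCH3(120°)/F(120°); Ph(240°)/CH3(240°) — 2 interactions.

2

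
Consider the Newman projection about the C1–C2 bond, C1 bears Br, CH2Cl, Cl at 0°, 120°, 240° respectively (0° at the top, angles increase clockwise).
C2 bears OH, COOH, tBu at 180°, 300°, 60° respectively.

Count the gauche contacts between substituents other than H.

Non-H gauche pairs: Br(0°)/COOH(300°); Br(0°)/tBu(60°); CH2Cl(120°)/OH(180°); CH2Cl(120°)/tBu(60°); Cl(240°)/OH(180°); Cl(240°)/COOH(300°) — 6 interactions.

6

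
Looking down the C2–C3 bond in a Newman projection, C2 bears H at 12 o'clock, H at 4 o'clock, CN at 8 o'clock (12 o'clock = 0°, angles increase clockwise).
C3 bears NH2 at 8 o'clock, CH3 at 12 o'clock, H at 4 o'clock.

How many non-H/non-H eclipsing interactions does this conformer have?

Non-H eclipsing pairs: CN(240°)/NH2(240°) — 1 interaction.

1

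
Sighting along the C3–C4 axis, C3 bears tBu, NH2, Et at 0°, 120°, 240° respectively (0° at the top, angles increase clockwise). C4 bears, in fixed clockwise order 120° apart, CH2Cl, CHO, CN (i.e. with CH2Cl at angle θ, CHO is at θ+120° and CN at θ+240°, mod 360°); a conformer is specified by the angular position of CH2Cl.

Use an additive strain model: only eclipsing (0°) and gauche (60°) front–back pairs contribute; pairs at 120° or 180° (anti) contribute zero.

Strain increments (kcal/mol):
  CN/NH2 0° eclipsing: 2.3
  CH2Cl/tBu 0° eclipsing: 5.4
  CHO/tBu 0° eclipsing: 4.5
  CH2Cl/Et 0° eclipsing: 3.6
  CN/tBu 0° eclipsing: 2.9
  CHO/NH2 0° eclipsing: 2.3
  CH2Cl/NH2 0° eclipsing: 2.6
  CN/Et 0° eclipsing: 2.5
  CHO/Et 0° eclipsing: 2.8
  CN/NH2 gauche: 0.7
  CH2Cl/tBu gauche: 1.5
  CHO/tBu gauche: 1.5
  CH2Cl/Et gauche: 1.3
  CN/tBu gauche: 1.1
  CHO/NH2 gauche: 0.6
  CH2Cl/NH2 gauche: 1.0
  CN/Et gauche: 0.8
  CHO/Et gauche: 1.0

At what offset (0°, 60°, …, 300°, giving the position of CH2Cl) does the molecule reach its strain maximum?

240°

CH2Cl at 0° (eclipsed): tBu(0°)/CH2Cl(0°) eclipsed 5.4; NH2(120°)/CHO(120°) eclipsed 2.3; Et(240°)/CN(240°) eclipsed 2.5 → 10.2 kcal/mol.
CH2Cl at 60° (staggered): tBu(0°)/CH2Cl(60°) gauche 1.5; tBu(0°)/CN(300°) gauche 1.1; NH2(120°)/CH2Cl(60°) gauche 1.0; NH2(120°)/CHO(180°) gauche 0.6; Et(240°)/CHO(180°) gauche 1.0; Et(240°)/CN(300°) gauche 0.8 → 6.0 kcal/mol.
CH2Cl at 120° (eclipsed): tBu(0°)/CN(0°) eclipsed 2.9; NH2(120°)/CH2Cl(120°) eclipsed 2.6; Et(240°)/CHO(240°) eclipsed 2.8 → 8.3 kcal/mol.
CH2Cl at 180° (staggered): tBu(0°)/CHO(300°) gauche 1.5; tBu(0°)/CN(60°) gauche 1.1; NH2(120°)/CH2Cl(180°) gauche 1.0; NH2(120°)/CN(60°) gauche 0.7; Et(240°)/CH2Cl(180°) gauche 1.3; Et(240°)/CHO(300°) gauche 1.0 → 6.6 kcal/mol.
CH2Cl at 240° (eclipsed): tBu(0°)/CHO(0°) eclipsed 4.5; NH2(120°)/CN(120°) eclipsed 2.3; Et(240°)/CH2Cl(240°) eclipsed 3.6 → 10.4 kcal/mol.
CH2Cl at 300° (staggered): tBu(0°)/CH2Cl(300°) gauche 1.5; tBu(0°)/CHO(60°) gauche 1.5; NH2(120°)/CHO(60°) gauche 0.6; NH2(120°)/CN(180°) gauche 0.7; Et(240°)/CH2Cl(300°) gauche 1.3; Et(240°)/CN(180°) gauche 0.8 → 6.4 kcal/mol.
The maximum (10.4 kcal/mol) occurs with CH2Cl at 240°.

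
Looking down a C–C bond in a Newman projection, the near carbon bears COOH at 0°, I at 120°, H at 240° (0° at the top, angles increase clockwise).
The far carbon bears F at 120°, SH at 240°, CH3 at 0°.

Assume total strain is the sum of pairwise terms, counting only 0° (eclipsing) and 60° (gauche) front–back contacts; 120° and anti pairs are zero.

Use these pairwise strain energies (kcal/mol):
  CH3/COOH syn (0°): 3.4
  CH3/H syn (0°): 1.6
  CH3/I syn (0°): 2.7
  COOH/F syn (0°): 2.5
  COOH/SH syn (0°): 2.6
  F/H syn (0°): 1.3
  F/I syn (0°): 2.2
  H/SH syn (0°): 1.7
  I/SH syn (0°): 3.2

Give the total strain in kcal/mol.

This conformer (eclipsed): COOH–CH3 eclipsed, I–F eclipsed, H–SH eclipsed; 3.4 + 2.2 + 1.7 = 7.3 kcal/mol.

7.3 kcal/mol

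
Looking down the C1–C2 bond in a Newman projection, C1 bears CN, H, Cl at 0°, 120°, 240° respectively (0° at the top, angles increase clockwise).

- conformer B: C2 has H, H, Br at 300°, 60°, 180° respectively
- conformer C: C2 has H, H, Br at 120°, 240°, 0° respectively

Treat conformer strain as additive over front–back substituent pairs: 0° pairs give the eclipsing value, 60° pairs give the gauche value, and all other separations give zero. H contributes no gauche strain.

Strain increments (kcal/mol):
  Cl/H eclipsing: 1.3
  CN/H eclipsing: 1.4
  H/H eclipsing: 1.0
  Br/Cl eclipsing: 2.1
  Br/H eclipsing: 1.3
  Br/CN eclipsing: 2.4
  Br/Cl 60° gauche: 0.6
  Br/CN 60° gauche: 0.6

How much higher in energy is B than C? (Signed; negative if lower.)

B (staggered): Cl(240°)/Br(180°) gauche 0.6 → 0.6 kcal/mol.
C (eclipsed): CN(0°)/Br(0°) eclipsed 2.4; H(120°)/H(120°) eclipsed 1.0; Cl(240°)/H(240°) eclipsed 1.3 → 4.7 kcal/mol.
E(B) − E(C) = 0.6 − 4.7 = -4.1 kcal/mol.

-4.1 kcal/mol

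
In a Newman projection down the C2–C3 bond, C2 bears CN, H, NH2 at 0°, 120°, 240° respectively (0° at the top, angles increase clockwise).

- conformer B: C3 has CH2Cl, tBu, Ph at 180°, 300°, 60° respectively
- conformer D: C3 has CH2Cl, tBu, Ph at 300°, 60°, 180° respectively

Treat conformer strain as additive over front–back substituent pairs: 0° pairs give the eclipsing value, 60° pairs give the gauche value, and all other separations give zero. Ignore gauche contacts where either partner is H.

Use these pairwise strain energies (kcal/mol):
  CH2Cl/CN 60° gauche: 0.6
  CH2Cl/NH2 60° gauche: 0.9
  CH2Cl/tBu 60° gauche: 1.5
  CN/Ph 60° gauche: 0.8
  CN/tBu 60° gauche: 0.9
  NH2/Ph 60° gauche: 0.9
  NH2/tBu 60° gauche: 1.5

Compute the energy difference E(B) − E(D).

+0.8 kcal/mol

B (staggered): CN–tBu gauche, CN–Ph gauche, NH2–CH2Cl gauche, NH2–tBu gauche; 0.9 + 0.8 + 0.9 + 1.5 = 4.1 kcal/mol.
D (staggered): CN–CH2Cl gauche, CN–tBu gauche, NH2–CH2Cl gauche, NH2–Ph gauche; 0.6 + 0.9 + 0.9 + 0.9 = 3.3 kcal/mol.
E(B) − E(D) = 4.1 − 3.3 = +0.8 kcal/mol.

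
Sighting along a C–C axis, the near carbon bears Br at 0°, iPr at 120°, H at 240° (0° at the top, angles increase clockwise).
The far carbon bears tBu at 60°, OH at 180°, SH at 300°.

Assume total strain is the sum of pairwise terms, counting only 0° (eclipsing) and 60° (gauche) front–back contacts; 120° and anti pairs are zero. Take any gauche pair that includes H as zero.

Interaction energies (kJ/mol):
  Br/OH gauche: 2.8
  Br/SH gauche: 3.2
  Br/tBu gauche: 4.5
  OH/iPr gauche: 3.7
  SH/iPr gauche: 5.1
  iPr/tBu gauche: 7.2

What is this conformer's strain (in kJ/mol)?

This conformer (staggered): Br(0°)/tBu(60°) gauche 4.5; Br(0°)/SH(300°) gauche 3.2; iPr(120°)/tBu(60°) gauche 7.2; iPr(120°)/OH(180°) gauche 3.7 → 18.6 kJ/mol.

18.6 kJ/mol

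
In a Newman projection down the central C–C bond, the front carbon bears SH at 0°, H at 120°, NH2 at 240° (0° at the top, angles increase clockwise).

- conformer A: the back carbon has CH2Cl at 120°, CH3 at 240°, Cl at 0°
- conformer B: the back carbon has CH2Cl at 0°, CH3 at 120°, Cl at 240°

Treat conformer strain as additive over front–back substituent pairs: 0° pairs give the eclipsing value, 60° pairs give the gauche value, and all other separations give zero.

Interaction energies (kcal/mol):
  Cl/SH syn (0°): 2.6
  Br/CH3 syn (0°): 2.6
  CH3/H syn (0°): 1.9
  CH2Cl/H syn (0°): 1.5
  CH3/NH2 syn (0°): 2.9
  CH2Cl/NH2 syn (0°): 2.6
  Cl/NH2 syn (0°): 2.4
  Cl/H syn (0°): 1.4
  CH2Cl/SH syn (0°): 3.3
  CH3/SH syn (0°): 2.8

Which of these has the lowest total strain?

A

A is eclipsed. SH at 0° is eclipsed with Cl at 0° (2.6); H at 120° is eclipsed with CH2Cl at 120° (1.5); NH2 at 240° is eclipsed with CH3 at 240° (2.9). Total 7.0 kcal/mol.
B is eclipsed. SH at 0° is eclipsed with CH2Cl at 0° (3.3); H at 120° is eclipsed with CH3 at 120° (1.9); NH2 at 240° is eclipsed with Cl at 240° (2.4). Total 7.6 kcal/mol.
A has the lowest total (7.0 kcal/mol).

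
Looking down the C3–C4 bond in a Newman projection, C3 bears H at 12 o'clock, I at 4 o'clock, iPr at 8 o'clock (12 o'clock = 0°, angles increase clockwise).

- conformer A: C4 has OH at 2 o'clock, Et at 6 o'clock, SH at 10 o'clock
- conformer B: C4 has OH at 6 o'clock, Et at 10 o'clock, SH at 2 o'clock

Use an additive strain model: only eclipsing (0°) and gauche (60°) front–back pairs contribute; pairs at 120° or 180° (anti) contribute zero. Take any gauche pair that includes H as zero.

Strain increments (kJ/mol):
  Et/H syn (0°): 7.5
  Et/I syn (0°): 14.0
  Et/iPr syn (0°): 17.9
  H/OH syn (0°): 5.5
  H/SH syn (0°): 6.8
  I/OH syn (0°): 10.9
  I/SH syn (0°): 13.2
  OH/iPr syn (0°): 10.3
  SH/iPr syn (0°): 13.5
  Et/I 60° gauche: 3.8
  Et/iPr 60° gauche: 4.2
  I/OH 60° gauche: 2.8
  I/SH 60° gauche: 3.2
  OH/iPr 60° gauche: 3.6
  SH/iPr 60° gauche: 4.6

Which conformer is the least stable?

A (staggered): I(120°)/OH(60°) gauche 2.8; I(120°)/Et(180°) gauche 3.8; iPr(240°)/Et(180°) gauche 4.2; iPr(240°)/SH(300°) gauche 4.6 → 15.4 kJ/mol.
B (staggered): I(120°)/OH(180°) gauche 2.8; I(120°)/SH(60°) gauche 3.2; iPr(240°)/OH(180°) gauche 3.6; iPr(240°)/Et(300°) gauche 4.2 → 13.8 kJ/mol.
A has the highest total (15.4 kJ/mol).

A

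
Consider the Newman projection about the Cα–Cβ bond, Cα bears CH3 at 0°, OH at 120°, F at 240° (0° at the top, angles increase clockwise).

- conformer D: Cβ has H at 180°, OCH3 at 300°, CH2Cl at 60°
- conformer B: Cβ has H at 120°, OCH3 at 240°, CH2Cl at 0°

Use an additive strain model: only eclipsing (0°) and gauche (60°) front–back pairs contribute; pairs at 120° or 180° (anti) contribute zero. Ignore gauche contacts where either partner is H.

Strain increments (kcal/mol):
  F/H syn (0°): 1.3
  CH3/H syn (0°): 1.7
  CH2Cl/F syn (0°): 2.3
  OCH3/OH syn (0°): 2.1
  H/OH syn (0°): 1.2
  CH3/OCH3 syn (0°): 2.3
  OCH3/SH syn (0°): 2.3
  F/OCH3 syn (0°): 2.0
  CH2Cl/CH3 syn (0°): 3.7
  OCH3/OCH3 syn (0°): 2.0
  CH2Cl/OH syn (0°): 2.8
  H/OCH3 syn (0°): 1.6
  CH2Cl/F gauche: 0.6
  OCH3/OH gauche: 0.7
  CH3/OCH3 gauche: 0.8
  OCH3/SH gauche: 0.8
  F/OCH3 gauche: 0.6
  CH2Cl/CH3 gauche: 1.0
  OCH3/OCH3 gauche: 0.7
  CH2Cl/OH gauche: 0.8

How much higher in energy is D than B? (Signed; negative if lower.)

D (staggered): CH3–OCH3 gauche, CH3–CH2Cl gauche, OH–CH2Cl gauche, F–OCH3 gauche; 0.8 + 1.0 + 0.8 + 0.6 = 3.2 kcal/mol.
B (eclipsed): CH3–CH2Cl eclipsed, OH–H eclipsed, F–OCH3 eclipsed; 3.7 + 1.2 + 2.0 = 6.9 kcal/mol.
E(D) − E(B) = 3.2 − 6.9 = -3.7 kcal/mol.

-3.7 kcal/mol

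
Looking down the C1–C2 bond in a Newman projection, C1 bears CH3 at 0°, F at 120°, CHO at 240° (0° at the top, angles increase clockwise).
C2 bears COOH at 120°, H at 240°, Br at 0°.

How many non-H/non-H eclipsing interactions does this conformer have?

2

Non-H eclipsing pairs: CH3(0°)/Br(0°); F(120°)/COOH(120°) — 2 interactions.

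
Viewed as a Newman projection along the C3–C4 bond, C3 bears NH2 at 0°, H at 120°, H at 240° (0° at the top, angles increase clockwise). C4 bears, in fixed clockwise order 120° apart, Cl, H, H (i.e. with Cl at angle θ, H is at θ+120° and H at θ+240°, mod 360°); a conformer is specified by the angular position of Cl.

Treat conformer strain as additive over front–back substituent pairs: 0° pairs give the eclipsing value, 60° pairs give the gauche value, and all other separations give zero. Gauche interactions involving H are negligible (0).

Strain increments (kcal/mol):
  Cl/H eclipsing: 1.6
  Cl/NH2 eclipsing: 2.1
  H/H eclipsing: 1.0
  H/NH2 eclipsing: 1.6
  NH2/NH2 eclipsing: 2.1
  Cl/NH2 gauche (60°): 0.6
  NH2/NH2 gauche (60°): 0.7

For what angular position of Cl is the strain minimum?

180°

Cl at 0° (eclipsed): NH2–Cl eclipsed, H–H eclipsed, H–H eclipsed; 2.1 + 1.0 + 1.0 = 4.1 kcal/mol.
Cl at 60° (staggered): NH2–Cl gauche; 0.6 = 0.6 kcal/mol.
Cl at 120° (eclipsed): NH2–H eclipsed, H–Cl eclipsed, H–H eclipsed; 1.6 + 1.6 + 1.0 = 4.2 kcal/mol.
Cl at 180° (staggered): no non-H gauche contacts → 0.0 kcal/mol.
Cl at 240° (eclipsed): NH2–H eclipsed, H–H eclipsed, H–Cl eclipsed; 1.6 + 1.0 + 1.6 = 4.2 kcal/mol.
Cl at 300° (staggered): NH2–Cl gauche; 0.6 = 0.6 kcal/mol.
The minimum (0.0 kcal/mol) occurs with Cl at 180°.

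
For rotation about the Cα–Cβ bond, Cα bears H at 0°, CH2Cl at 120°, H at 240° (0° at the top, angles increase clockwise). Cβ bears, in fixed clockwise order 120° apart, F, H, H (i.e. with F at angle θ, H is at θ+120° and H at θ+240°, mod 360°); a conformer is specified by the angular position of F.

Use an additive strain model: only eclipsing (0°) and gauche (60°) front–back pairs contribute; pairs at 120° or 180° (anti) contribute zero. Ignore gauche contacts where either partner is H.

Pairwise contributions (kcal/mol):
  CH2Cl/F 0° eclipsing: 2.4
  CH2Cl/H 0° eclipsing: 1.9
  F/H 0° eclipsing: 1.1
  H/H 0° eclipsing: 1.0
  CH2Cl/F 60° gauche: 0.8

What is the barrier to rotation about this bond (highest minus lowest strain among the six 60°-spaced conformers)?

4.4 kcal/mol

F at 0° (eclipsed): H(0°)/F(0°) eclipsed 1.1; CH2Cl(120°)/H(120°) eclipsed 1.9; H(240°)/H(240°) eclipsed 1.0 → 4.0 kcal/mol.
F at 60° (staggered): CH2Cl(120°)/F(60°) gauche 0.8 → 0.8 kcal/mol.
F at 120° (eclipsed): H(0°)/H(0°) eclipsed 1.0; CH2Cl(120°)/F(120°) eclipsed 2.4; H(240°)/H(240°) eclipsed 1.0 → 4.4 kcal/mol.
F at 180° (staggered): CH2Cl(120°)/F(180°) gauche 0.8 → 0.8 kcal/mol.
F at 240° (eclipsed): H(0°)/H(0°) eclipsed 1.0; CH2Cl(120°)/H(120°) eclipsed 1.9; H(240°)/F(240°) eclipsed 1.1 → 4.0 kcal/mol.
F at 300° (staggered): no non-H gauche contacts → 0.0 kcal/mol.
Max at 120° (4.4 kcal/mol), min at 300° (0.0 kcal/mol); barrier = 4.4 kcal/mol.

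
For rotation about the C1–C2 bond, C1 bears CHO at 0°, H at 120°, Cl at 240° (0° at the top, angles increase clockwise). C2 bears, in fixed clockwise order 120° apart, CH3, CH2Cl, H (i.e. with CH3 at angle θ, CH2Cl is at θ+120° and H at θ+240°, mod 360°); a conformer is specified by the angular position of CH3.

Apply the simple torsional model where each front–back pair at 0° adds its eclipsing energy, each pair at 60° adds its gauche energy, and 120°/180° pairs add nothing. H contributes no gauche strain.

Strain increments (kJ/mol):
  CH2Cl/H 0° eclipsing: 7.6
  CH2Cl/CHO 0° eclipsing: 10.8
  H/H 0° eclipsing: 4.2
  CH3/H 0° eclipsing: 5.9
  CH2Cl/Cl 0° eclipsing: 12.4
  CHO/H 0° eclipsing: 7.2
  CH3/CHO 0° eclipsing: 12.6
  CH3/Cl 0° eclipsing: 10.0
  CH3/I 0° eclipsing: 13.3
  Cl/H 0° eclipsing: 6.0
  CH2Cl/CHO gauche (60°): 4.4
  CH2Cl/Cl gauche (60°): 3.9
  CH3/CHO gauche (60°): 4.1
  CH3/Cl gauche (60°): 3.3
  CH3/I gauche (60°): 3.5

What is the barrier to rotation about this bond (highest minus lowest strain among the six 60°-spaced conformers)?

18.2 kJ/mol

CH3 at 0° (eclipsed): CHO–CH3 eclipsed, H–CH2Cl eclipsed, Cl–H eclipsed; 12.6 + 7.6 + 6.0 = 26.2 kJ/mol.
CH3 at 60° (staggered): CHO–CH3 gauche, Cl–CH2Cl gauche; 4.1 + 3.9 = 8.0 kJ/mol.
CH3 at 120° (eclipsed): CHO–H eclipsed, H–CH3 eclipsed, Cl–CH2Cl eclipsed; 7.2 + 5.9 + 12.4 = 25.5 kJ/mol.
CH3 at 180° (staggered): CHO–CH2Cl gauche, Cl–CH3 gauche, Cl–CH2Cl gauche; 4.4 + 3.3 + 3.9 = 11.6 kJ/mol.
CH3 at 240° (eclipsed): CHO–CH2Cl eclipsed, H–H eclipsed, Cl–CH3 eclipsed; 10.8 + 4.2 + 10.0 = 25.0 kJ/mol.
CH3 at 300° (staggered): CHO–CH3 gauche, CHO–CH2Cl gauche, Cl–CH3 gauche; 4.1 + 4.4 + 3.3 = 11.8 kJ/mol.
Max at 0° (26.2 kJ/mol), min at 60° (8.0 kJ/mol); barrier = 18.2 kJ/mol.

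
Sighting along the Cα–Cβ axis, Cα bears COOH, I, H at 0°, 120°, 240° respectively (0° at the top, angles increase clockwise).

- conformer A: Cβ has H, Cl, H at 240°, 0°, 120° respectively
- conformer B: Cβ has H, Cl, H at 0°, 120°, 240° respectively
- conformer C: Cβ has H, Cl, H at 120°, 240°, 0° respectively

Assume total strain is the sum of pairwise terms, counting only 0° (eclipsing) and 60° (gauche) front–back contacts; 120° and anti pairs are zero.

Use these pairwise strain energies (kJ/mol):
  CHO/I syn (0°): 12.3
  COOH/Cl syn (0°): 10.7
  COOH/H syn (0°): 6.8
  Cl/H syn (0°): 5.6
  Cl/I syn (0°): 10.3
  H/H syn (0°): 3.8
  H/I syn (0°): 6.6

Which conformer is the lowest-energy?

A (eclipsed): COOH(0°)/Cl(0°) eclipsed 10.7; I(120°)/H(120°) eclipsed 6.6; H(240°)/H(240°) eclipsed 3.8 → 21.1 kJ/mol.
B (eclipsed): COOH(0°)/H(0°) eclipsed 6.8; I(120°)/Cl(120°) eclipsed 10.3; H(240°)/H(240°) eclipsed 3.8 → 20.9 kJ/mol.
C (eclipsed): COOH(0°)/H(0°) eclipsed 6.8; I(120°)/H(120°) eclipsed 6.6; H(240°)/Cl(240°) eclipsed 5.6 → 19.0 kJ/mol.
C has the lowest total (19.0 kJ/mol).

C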